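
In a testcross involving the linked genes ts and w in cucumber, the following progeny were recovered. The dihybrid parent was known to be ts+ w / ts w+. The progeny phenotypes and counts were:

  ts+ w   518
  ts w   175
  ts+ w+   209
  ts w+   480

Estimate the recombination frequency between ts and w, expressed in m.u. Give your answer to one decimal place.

The recombinant classes are ts+ w+ and ts w: 209 + 175 = 384.
Recombination frequency = 384/1382 = 0.2779 ≈ 27.8%, i.e. 27.8 m.u.

27.8 m.u.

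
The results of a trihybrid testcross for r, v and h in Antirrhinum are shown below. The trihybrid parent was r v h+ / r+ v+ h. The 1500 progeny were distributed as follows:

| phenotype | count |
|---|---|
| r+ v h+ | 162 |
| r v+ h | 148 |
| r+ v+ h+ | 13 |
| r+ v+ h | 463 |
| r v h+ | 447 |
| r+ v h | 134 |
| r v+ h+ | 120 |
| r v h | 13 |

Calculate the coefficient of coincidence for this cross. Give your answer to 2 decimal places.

The two rarest classes, r v h and r+ v+ h+, are the double crossovers. Comparing them with the parentals, only the h allele has switched, so h is the middle locus and the order is v – h – r.
v–h: (254 + 26)/1500 = 0.1867; h–r: (310 + 26)/1500 = 0.2240.
Expected DCO frequency = 0.1867 × 0.2240 ≈ 0.04182; observed = 26/1500 ≈ 0.01733.
Coefficient of coincidence = 0.01733/0.04182 ≈ 0.41.

0.41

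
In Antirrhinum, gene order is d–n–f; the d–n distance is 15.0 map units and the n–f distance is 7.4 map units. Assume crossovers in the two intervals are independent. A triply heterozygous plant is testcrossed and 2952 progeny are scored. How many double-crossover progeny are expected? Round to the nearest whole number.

33

Map distances give recombination frequencies of 0.150 and 0.074 for the two intervals.
With no interference, expected double-crossover frequency = 0.150 × 0.074 = 0.01110.
Expected number = 0.01110 × 2952 = 32.77 ≈ 33.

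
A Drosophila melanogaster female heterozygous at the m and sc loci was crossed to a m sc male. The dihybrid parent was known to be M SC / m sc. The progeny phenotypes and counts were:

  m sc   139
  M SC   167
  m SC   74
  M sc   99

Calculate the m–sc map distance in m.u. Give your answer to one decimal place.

36.1 m.u.

The recombinant classes are M sc and m SC: 99 + 74 = 173.
Recombination frequency = 173/479 = 0.3612 ≈ 36.1%, i.e. 36.1 m.u.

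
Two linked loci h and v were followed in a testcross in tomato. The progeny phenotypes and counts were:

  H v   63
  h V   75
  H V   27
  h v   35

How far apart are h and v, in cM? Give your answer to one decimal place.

The two most frequent classes, H v (63) and h V (75), are the parental types, so the F1 was H v / h V.
The recombinant classes are H V and h v: 27 + 35 = 62.
Recombination frequency = 62/200 = 0.3100 ≈ 31.0%, i.e. 31.0 cM.

31.0 cM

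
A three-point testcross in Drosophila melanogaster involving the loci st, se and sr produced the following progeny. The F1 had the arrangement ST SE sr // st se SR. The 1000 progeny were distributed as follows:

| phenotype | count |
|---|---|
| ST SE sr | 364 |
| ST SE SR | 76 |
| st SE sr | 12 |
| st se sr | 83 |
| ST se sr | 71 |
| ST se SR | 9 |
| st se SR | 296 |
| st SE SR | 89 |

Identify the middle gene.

st

The two rarest classes, st SE sr and ST se SR, are the double crossovers. Comparing them with the parentals, only the st allele has switched, so st is the middle locus and the order is se – st – sr.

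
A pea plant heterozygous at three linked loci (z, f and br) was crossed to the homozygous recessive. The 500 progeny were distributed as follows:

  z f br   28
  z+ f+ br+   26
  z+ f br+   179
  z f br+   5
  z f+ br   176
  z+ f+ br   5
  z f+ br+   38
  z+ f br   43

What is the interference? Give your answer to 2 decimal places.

The two most frequent reciprocal classes, z+ f br+ and z f+ br, are the parental types, so the F1 was z+ f br+ / z f+ br.
The two rarest classes, z f br+ and z+ f+ br, are the double crossovers. Comparing them with the parentals, only the z allele has switched, so z is the middle locus and the order is f – z – br.
f–z: (54 + 10)/500 = 0.1280; z–br: (81 + 10)/500 = 0.1820.
Expected DCO frequency = 0.1280 × 0.1820 ≈ 0.02330; observed = 10/500 ≈ 0.02000.
Coefficient of coincidence = 0.02000/0.02330 ≈ 0.86; interference = 1 − 0.86 = 0.14.

0.14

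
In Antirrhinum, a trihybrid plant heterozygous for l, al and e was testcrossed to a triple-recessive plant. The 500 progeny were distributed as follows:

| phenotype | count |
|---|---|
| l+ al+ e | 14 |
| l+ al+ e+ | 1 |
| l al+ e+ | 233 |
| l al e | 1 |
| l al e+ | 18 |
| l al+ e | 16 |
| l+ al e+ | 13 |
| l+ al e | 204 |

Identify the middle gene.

l

The two most frequent reciprocal classes, l al+ e+ and l+ al e, are the parental types, so the F1 was l al+ e+ / l+ al e.
The two rarest classes, l+ al+ e+ and l al e, are the double crossovers. Comparing them with the parentals, only the l allele has switched, so l is the middle locus and the order is e – l – al.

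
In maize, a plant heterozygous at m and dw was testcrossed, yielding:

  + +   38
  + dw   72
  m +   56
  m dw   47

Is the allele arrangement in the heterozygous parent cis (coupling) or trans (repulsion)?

The two most frequent classes are + dw (72) and m + (56); these are the parental (non-recombinant) types.
So the F1 carried + dw on one chromosome and m + on the other — the recessive alleles are on opposite chromosomes (trans / repulsion).

trans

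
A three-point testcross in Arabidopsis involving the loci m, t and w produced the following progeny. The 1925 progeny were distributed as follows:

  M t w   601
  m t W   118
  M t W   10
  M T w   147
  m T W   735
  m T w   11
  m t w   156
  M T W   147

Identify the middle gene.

w

The two most frequent reciprocal classes, m T W and M t w, are the parental types, so the F1 was m T W / M t w.
The two rarest classes, m T w and M t W, are the double crossovers. Comparing them with the parentals, only the w allele has switched, so w is the middle locus and the order is m – w – t.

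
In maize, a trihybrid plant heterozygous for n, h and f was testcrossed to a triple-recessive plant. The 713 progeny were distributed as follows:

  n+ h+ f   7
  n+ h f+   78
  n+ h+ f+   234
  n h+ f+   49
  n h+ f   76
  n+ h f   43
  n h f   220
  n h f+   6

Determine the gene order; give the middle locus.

f

The two most frequent reciprocal classes, n h f and n+ h+ f+, are the parental types, so the F1 was n h f / n+ h+ f+.
The two rarest classes, n h f+ and n+ h+ f, are the double crossovers. Comparing them with the parentals, only the f allele has switched, so f is the middle locus and the order is h – f – n.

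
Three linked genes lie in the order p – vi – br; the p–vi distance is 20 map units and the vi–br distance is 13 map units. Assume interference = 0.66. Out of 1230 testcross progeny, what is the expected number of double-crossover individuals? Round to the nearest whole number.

Map distances give recombination frequencies of 0.200 and 0.130 for the two intervals.
With interference 0.66 (so coincidence = 0.34), expected double-crossover frequency = 0.200 × 0.130 × 0.34 = 0.00884.
Expected number = 0.00884 × 1230 = 10.87 ≈ 11.

11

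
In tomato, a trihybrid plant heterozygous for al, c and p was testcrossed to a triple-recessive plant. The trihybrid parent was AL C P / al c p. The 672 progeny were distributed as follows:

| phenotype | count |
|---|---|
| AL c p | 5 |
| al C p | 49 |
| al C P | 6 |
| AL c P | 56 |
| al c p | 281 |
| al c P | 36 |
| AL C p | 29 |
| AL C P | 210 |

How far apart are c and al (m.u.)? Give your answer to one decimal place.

17.3 m.u.

The two rarest classes, al C P and AL c p, are the double crossovers. Comparing them with the parentals, only the al allele has switched, so al is the middle locus and the order is c – al – p.
Crossovers in the c–al interval produce the single-crossover classes AL c P and al C p (56 + 49 = 105) plus the double crossovers (11).
RF(c–al) = (105 + 11) / 672 = 116/672 = 0.1726 → 17.3 m.u.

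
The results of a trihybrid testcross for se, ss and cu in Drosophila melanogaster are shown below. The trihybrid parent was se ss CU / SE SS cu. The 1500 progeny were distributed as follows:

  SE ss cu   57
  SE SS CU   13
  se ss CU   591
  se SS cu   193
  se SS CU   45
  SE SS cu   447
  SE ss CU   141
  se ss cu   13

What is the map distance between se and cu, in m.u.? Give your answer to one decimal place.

The two rarest classes, se ss cu and SE SS CU, are the double crossovers. Comparing them with the parentals, only the cu allele has switched, so cu is the middle locus and the order is se – cu – ss.
Crossovers in the se–cu interval produce the single-crossover classes SE ss CU and se SS cu (141 + 193 = 334) plus the double crossovers (26).
RF(se–cu) = (334 + 26) / 1500 = 360/1500 = 0.2400 → 24.0 m.u.

24.0 m.u.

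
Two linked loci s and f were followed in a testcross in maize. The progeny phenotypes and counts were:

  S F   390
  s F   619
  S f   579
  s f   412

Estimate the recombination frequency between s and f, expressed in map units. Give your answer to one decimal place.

40.1 map units

The two most frequent classes, S f (579) and s F (619), are the parental types, so the F1 was S f / s F.
The recombinant classes are S F and s f: 390 + 412 = 802.
Recombination frequency = 802/2000 = 0.4010 ≈ 40.1%, i.e. 40.1 map units.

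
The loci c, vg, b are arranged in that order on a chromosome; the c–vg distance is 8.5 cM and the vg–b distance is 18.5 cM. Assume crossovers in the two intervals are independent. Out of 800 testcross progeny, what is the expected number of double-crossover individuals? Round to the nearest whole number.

Map distances give recombination frequencies of 0.085 and 0.185 for the two intervals.
With no interference, expected double-crossover frequency = 0.085 × 0.185 = 0.01572.
Expected number = 0.01572 × 800 = 12.58 ≈ 13.

13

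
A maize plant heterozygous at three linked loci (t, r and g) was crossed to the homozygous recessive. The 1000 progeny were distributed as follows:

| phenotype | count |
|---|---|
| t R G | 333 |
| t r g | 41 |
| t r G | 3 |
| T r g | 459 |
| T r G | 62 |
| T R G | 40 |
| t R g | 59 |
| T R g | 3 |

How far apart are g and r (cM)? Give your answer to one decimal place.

12.7 cM

The two most frequent reciprocal classes, T r g and t R G, are the parental types, so the F1 was T r g / t R G.
The two rarest classes, T R g and t r G, are the double crossovers. Comparing them with the parentals, only the r allele has switched, so r is the middle locus and the order is t – r – g.
Crossovers in the r–g interval produce the single-crossover classes T r G and t R g (62 + 59 = 121) plus the double crossovers (6).
RF(r–g) = (121 + 6) / 1000 = 127/1000 = 0.1270 → 12.7 cM.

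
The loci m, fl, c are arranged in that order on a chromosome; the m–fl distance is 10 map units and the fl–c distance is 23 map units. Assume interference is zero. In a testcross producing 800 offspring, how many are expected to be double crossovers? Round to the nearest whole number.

Map distances give recombination frequencies of 0.100 and 0.230 for the two intervals.
With no interference, expected double-crossover frequency = 0.100 × 0.230 = 0.02300.
Expected number = 0.02300 × 800 = 18.40 ≈ 18.

18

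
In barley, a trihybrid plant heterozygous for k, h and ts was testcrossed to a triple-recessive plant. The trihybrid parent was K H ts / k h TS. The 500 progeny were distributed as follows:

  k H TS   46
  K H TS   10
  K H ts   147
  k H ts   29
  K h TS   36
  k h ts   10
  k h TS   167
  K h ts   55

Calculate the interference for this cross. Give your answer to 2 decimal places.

The two rarest classes, K H TS and k h ts, are the double crossovers. Comparing them with the parentals, only the ts allele has switched, so ts is the middle locus and the order is h – ts – k.
h–ts: (101 + 20)/500 = 0.2420; ts–k: (65 + 20)/500 = 0.1700.
Expected DCO frequency = 0.2420 × 0.1700 ≈ 0.04114; observed = 20/500 ≈ 0.04000.
Coefficient of coincidence = 0.04000/0.04114 ≈ 0.97; interference = 1 − 0.97 = 0.03.

0.03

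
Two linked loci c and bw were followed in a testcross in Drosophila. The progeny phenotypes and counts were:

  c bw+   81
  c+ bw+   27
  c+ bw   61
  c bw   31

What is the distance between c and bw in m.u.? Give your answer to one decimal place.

29.0 m.u.

The two most frequent classes, c+ bw (61) and c bw+ (81), are the parental types, so the F1 was c+ bw / c bw+.
The recombinant classes are c+ bw+ and c bw: 27 + 31 = 58.
Recombination frequency = 58/200 = 0.2900 ≈ 29.0%, i.e. 29.0 m.u.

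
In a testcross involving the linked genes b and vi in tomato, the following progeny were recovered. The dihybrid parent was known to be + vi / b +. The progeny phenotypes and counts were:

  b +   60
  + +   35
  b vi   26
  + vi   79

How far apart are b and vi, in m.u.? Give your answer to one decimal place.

The recombinant classes are + + and b vi: 35 + 26 = 61.
Recombination frequency = 61/200 = 0.3050 ≈ 30.5%, i.e. 30.5 m.u.

30.5 m.u.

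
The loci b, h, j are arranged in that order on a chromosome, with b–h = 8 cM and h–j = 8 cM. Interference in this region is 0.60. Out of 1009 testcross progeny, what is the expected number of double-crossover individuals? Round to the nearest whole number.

3

Map distances give recombination frequencies of 0.080 and 0.080 for the two intervals.
With interference 0.60 (so coincidence = 0.40), expected double-crossover frequency = 0.080 × 0.080 × 0.40 = 0.00256.
Expected number = 0.00256 × 1009 = 2.58 ≈ 3.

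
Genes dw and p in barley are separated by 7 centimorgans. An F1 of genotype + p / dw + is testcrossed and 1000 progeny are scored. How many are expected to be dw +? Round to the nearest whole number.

465

A map distance of 7 centimorgans corresponds to a recombination frequency of 0.070.
The F1 is + p / dw +, so dw + is a parental gamete class with expected frequency (1 − r)/2 = 0.930/2 = 0.4650.
Expected number = 0.4650 × 1000 = 465.00 ≈ 465.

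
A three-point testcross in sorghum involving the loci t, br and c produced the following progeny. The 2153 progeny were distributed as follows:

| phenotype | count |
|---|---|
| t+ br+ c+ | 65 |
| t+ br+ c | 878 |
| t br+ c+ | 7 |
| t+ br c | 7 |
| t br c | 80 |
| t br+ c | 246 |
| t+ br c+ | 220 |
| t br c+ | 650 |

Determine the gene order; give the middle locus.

br

The two most frequent reciprocal classes, t br c+ and t+ br+ c, are the parental types, so the F1 was t br c+ / t+ br+ c.
The two rarest classes, t br+ c+ and t+ br c, are the double crossovers. Comparing them with the parentals, only the br allele has switched, so br is the middle locus and the order is t – br – c.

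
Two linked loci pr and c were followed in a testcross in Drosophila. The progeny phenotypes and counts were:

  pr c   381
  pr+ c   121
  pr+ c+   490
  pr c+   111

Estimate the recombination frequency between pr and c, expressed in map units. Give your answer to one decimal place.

21.0 map units

The two most frequent classes, pr+ c+ (490) and pr c (381), are the parental types, so the F1 was pr+ c+ / pr c.
The recombinant classes are pr+ c and pr c+: 121 + 111 = 232.
Recombination frequency = 232/1103 = 0.2103 ≈ 21.0%, i.e. 21.0 map units.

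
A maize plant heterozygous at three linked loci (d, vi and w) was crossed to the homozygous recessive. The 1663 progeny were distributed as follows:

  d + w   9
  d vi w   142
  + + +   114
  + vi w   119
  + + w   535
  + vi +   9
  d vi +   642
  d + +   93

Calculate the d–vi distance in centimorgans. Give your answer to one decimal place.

13.8 centimorgans

The two most frequent reciprocal classes, + + w and d vi +, are the parental types, so the F1 was + + w / d vi +.
The two rarest classes, d + w and + vi +, are the double crossovers. Comparing them with the parentals, only the d allele has switched, so d is the middle locus and the order is vi – d – w.
Crossovers in the vi–d interval produce the single-crossover classes + vi w and d + + (119 + 93 = 212) plus the double crossovers (18).
RF(vi–d) = (212 + 18) / 1663 = 230/1663 = 0.1383 → 13.8 centimorgans.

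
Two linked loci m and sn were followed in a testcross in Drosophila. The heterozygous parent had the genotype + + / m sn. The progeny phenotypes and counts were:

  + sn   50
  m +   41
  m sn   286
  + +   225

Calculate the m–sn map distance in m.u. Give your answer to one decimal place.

15.1 m.u.

The recombinant classes are + sn and m +: 50 + 41 = 91.
Recombination frequency = 91/602 = 0.1512 ≈ 15.1%, i.e. 15.1 m.u.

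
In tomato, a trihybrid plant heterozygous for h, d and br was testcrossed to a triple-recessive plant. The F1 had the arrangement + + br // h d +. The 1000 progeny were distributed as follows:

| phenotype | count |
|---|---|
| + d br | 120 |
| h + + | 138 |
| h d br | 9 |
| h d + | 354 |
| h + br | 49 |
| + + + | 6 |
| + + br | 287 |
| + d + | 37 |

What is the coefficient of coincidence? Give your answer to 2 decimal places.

0.54

The two rarest classes, + + + and h d br, are the double crossovers. Comparing them with the parentals, only the br allele has switched, so br is the middle locus and the order is d – br – h.
d–br: (258 + 15)/1000 = 0.2730; br–h: (86 + 15)/1000 = 0.1010.
Expected DCO frequency = 0.2730 × 0.1010 ≈ 0.02757; observed = 15/1000 ≈ 0.01500.
Coefficient of coincidence = 0.01500/0.02757 ≈ 0.54.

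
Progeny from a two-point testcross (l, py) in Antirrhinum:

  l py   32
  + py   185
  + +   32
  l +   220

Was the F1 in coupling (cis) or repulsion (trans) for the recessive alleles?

trans

The two most frequent classes are + py (185) and l + (220); these are the parental (non-recombinant) types.
So the F1 carried + py on one chromosome and l + on the other — the recessive alleles are on opposite chromosomes (trans / repulsion).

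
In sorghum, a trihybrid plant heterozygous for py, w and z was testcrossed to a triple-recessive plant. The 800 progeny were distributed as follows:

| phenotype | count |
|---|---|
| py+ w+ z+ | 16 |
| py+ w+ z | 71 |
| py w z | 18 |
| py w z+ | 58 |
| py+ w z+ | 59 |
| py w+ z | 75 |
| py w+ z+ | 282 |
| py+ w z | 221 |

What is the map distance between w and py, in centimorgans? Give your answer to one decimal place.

20.4 centimorgans

The two most frequent reciprocal classes, py+ w z and py w+ z+, are the parental types, so the F1 was py+ w z / py w+ z+.
The two rarest classes, py w z and py+ w+ z+, are the double crossovers. Comparing them with the parentals, only the py allele has switched, so py is the middle locus and the order is w – py – z.
Crossovers in the w–py interval produce the single-crossover classes py+ w+ z and py w z+ (71 + 58 = 129) plus the double crossovers (34).
RF(w–py) = (129 + 34) / 800 = 163/800 = 0.2037 → 20.4 centimorgans.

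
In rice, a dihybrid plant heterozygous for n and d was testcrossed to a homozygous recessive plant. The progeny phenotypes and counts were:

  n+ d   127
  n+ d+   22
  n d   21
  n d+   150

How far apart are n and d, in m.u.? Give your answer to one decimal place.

The two most frequent classes, n+ d (127) and n d+ (150), are the parental types, so the F1 was n+ d / n d+.
The recombinant classes are n+ d+ and n d: 22 + 21 = 43.
Recombination frequency = 43/320 = 0.1344 ≈ 13.4%, i.e. 13.4 m.u.

13.4 m.u.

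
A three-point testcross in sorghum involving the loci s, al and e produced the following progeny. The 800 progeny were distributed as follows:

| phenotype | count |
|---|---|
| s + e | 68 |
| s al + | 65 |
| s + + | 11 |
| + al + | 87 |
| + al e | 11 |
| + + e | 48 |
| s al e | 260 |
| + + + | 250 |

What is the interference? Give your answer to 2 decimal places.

0.26

The two most frequent reciprocal classes, + + + and s al e, are the parental types, so the F1 was + + + / s al e.
The two rarest classes, s + + and + al e, are the double crossovers. Comparing them with the parentals, only the s allele has switched, so s is the middle locus and the order is al – s – e.
al–s: (155 + 22)/800 = 0.2213; s–e: (113 + 22)/800 = 0.1688.
Expected DCO frequency = 0.2213 × 0.1688 ≈ 0.03736; observed = 22/800 ≈ 0.02750.
Coefficient of coincidence = 0.02750/0.03736 ≈ 0.74; interference = 1 − 0.74 = 0.26.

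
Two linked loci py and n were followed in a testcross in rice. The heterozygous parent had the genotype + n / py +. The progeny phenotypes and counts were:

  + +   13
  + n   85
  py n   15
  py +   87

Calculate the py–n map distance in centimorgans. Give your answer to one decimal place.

14.0 centimorgans

The recombinant classes are + + and py n: 13 + 15 = 28.
Recombination frequency = 28/200 = 0.1400 ≈ 14.0%, i.e. 14.0 centimorgans.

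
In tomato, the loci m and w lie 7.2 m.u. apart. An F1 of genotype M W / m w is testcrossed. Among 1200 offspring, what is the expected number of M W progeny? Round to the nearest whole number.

557

A map distance of 7.2 m.u. corresponds to a recombination frequency of 0.072.
The F1 is M W / m w, so M W is a parental gamete class with expected frequency (1 − r)/2 = 0.928/2 = 0.4640.
Expected number = 0.4640 × 1200 = 556.80 ≈ 557.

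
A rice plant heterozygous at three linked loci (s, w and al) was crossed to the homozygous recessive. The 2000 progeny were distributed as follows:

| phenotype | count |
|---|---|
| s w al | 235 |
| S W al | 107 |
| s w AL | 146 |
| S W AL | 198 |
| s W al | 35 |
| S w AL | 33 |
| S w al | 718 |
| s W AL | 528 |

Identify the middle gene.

The two most frequent reciprocal classes, S w al and s W AL, are the parental types, so the F1 was S w al / s W AL.
The two rarest classes, S w AL and s W al, are the double crossovers. Comparing them with the parentals, only the al allele has switched, so al is the middle locus and the order is w – al – s.

al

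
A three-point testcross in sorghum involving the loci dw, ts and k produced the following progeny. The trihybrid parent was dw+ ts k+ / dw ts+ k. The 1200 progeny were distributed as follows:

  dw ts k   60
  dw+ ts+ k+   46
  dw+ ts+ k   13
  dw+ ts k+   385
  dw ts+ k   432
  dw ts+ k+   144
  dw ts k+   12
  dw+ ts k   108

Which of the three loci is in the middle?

dw

The two rarest classes, dw ts k+ and dw+ ts+ k, are the double crossovers. Comparing them with the parentals, only the dw allele has switched, so dw is the middle locus and the order is ts – dw – k.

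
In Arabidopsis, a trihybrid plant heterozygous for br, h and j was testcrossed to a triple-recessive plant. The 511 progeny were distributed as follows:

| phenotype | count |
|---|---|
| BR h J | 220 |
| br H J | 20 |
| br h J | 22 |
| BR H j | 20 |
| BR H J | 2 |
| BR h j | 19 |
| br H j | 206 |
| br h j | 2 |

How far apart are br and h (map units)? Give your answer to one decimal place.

9.0 map units

The two most frequent reciprocal classes, br H j and BR h J, are the parental types, so the F1 was br H j / BR h J.
The two rarest classes, br h j and BR H J, are the double crossovers. Comparing them with the parentals, only the h allele has switched, so h is the middle locus and the order is j – h – br.
Crossovers in the h–br interval produce the single-crossover classes BR H j and br h J (20 + 22 = 42) plus the double crossovers (4).
RF(h–br) = (42 + 4) / 511 = 46/511 = 0.0900 → 9.0 map units.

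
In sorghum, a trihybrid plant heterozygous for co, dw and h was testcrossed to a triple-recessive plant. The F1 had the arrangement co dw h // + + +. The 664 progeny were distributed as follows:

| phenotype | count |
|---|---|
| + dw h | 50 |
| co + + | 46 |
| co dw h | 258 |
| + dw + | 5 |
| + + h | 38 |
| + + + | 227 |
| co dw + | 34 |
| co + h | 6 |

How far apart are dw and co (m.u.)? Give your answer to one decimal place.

16.1 m.u.

The two rarest classes, co + h and + dw +, are the double crossovers. Comparing them with the parentals, only the dw allele has switched, so dw is the middle locus and the order is co – dw – h.
Crossovers in the co–dw interval produce the single-crossover classes + dw h and co + + (50 + 46 = 96) plus the double crossovers (11).
RF(co–dw) = (96 + 11) / 664 = 107/664 = 0.1611 → 16.1 m.u.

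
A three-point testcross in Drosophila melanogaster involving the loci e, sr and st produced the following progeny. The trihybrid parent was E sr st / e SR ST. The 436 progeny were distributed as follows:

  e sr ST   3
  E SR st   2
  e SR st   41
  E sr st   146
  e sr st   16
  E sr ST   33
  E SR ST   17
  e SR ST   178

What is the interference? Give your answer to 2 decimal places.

The two rarest classes, E SR st and e sr ST, are the double crossovers. Comparing them with the parentals, only the sr allele has switched, so sr is the middle locus and the order is e – sr – st.
e–sr: (33 + 5)/436 = 0.0872; sr–st: (74 + 5)/436 = 0.1812.
Expected DCO frequency = 0.0872 × 0.1812 ≈ 0.01580; observed = 5/436 ≈ 0.01147.
Coefficient of coincidence = 0.01147/0.01580 ≈ 0.73; interference = 1 − 0.73 = 0.27.

0.27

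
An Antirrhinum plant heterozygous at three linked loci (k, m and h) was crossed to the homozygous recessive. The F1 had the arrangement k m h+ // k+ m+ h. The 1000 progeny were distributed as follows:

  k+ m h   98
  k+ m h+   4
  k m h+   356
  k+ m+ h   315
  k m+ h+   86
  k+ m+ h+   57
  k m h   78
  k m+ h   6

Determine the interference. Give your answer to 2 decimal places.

The two rarest classes, k+ m h+ and k m+ h, are the double crossovers. Comparing them with the parentals, only the k allele has switched, so k is the middle locus and the order is h – k – m.
h–k: (135 + 10)/1000 = 0.1450; k–m: (184 + 10)/1000 = 0.1940.
Expected DCO frequency = 0.1450 × 0.1940 ≈ 0.02813; observed = 10/1000 ≈ 0.01000.
Coefficient of coincidence = 0.01000/0.02813 ≈ 0.36; interference = 1 − 0.36 = 0.64.

0.64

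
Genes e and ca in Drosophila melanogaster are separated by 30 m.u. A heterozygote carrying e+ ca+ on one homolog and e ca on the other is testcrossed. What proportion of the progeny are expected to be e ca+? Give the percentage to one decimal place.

15.0%

A map distance of 30 m.u. corresponds to a recombination frequency of 0.300.
The F1 is e+ ca+ / e ca, so e ca+ is a recombinant gamete class with expected frequency r/2 = 0.300/2 = 0.1500.
That is 0.1500 = 15.0% of the progeny.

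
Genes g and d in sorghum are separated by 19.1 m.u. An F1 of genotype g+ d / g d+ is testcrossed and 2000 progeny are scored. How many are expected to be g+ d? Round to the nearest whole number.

809

A map distance of 19.1 m.u. corresponds to a recombination frequency of 0.191.
The F1 is g+ d / g d+, so g+ d is a parental gamete class with expected frequency (1 − r)/2 = 0.809/2 = 0.4045.
Expected number = 0.4045 × 2000 = 809.00 ≈ 809.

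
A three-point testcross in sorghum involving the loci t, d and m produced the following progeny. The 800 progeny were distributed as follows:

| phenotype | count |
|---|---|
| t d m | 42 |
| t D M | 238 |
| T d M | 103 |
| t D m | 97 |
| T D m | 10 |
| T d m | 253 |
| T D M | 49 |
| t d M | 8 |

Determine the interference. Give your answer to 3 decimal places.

The two most frequent reciprocal classes, t D M and T d m, are the parental types, so the F1 was t D M / T d m.
The two rarest classes, t d M and T D m, are the double crossovers. Comparing them with the parentals, only the d allele has switched, so d is the middle locus and the order is t – d – m.
t–d: (91 + 18)/800 = 0.1363; d–m: (200 + 18)/800 = 0.2725.
Expected DCO frequency = 0.1363 × 0.2725 ≈ 0.03714; observed = 18/800 ≈ 0.02250.
Coefficient of coincidence = 0.02250/0.03714 ≈ 0.606; interference = 1 − 0.606 = 0.394.

0.394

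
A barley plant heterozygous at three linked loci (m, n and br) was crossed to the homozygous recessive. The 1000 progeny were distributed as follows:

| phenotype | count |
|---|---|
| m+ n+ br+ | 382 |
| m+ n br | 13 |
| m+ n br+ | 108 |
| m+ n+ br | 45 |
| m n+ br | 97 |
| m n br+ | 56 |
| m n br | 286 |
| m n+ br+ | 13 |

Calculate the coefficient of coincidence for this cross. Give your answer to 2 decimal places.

0.89

The two most frequent reciprocal classes, m+ n+ br+ and m n br, are the parental types, so the F1 was m+ n+ br+ / m n br.
The two rarest classes, m n+ br+ and m+ n br, are the double crossovers. Comparing them with the parentals, only the m allele has switched, so m is the middle locus and the order is br – m – n.
br–m: (101 + 26)/1000 = 0.1270; m–n: (205 + 26)/1000 = 0.2310.
Expected DCO frequency = 0.1270 × 0.2310 ≈ 0.02934; observed = 26/1000 ≈ 0.02600.
Coefficient of coincidence = 0.02600/0.02934 ≈ 0.89.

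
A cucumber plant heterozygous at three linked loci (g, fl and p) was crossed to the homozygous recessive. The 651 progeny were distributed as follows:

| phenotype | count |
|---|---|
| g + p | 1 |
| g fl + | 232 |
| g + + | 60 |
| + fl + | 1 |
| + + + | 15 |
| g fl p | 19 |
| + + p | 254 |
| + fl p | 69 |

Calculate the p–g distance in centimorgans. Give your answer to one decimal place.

5.5 centimorgans

The two most frequent reciprocal classes, g fl + and + + p, are the parental types, so the F1 was g fl + / + + p.
The two rarest classes, + fl + and g + p, are the double crossovers. Comparing them with the parentals, only the g allele has switched, so g is the middle locus and the order is fl – g – p.
Crossovers in the g–p interval produce the single-crossover classes g fl p and + + + (19 + 15 = 34) plus the double crossovers (2).
RF(g–p) = (34 + 2) / 651 = 36/651 = 0.0553 → 5.5 centimorgans.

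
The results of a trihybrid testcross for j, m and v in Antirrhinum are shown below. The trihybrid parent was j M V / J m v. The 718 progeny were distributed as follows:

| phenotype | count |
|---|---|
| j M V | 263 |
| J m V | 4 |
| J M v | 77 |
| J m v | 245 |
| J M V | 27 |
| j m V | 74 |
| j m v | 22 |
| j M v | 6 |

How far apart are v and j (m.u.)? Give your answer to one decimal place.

The two rarest classes, j M v and J m V, are the double crossovers. Comparing them with the parentals, only the v allele has switched, so v is the middle locus and the order is m – v – j.
Crossovers in the v–j interval produce the single-crossover classes J M V and j m v (27 + 22 = 49) plus the double crossovers (10).
RF(v–j) = (49 + 10) / 718 = 59/718 = 0.0822 → 8.2 m.u.

8.2 m.u.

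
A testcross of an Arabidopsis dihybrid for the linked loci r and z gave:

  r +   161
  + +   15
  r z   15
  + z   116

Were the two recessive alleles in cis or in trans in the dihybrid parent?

trans

The two most frequent classes are + z (116) and r + (161); these are the parental (non-recombinant) types.
So the F1 carried + z on one chromosome and r + on the other — the recessive alleles are on opposite chromosomes (trans / repulsion).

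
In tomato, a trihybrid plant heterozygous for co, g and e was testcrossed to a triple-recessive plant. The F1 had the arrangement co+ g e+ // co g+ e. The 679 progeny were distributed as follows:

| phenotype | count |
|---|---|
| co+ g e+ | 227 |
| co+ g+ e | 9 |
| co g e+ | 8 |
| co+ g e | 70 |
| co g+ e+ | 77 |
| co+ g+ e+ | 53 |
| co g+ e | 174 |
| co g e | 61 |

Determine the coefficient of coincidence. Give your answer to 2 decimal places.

The two rarest classes, co g e+ and co+ g+ e, are the double crossovers. Comparing them with the parentals, only the co allele has switched, so co is the middle locus and the order is e – co – g.
e–co: (147 + 17)/679 = 0.2415; co–g: (114 + 17)/679 = 0.1929.
Expected DCO frequency = 0.2415 × 0.1929 ≈ 0.04659; observed = 17/679 ≈ 0.02504.
Coefficient of coincidence = 0.02504/0.04659 ≈ 0.54.

0.54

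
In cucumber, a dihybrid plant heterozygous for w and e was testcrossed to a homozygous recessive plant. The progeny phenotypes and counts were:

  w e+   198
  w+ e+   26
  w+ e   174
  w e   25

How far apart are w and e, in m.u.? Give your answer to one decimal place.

The two most frequent classes, w+ e (174) and w e+ (198), are the parental types, so the F1 was w+ e / w e+.
The recombinant classes are w+ e+ and w e: 26 + 25 = 51.
Recombination frequency = 51/423 = 0.1206 ≈ 12.1%, i.e. 12.1 m.u.

12.1 m.u.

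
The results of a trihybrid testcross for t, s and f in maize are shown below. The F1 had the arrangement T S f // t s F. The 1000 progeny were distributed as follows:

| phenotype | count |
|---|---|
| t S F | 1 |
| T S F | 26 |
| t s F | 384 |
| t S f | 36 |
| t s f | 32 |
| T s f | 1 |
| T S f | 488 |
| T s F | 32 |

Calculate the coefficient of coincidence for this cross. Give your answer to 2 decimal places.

The two rarest classes, T s f and t S F, are the double crossovers. Comparing them with the parentals, only the s allele has switched, so s is the middle locus and the order is t – s – f.
t–s: (68 + 2)/1000 = 0.0700; s–f: (58 + 2)/1000 = 0.0600.
Expected DCO frequency = 0.0700 × 0.0600 ≈ 0.00420; observed = 2/1000 ≈ 0.00200.
Coefficient of coincidence = 0.00200/0.00420 ≈ 0.48.

0.48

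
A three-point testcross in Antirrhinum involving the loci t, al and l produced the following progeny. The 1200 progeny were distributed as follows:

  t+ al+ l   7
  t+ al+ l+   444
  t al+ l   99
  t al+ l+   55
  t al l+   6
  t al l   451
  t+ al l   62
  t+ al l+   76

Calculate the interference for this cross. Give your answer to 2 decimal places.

The two most frequent reciprocal classes, t al l and t+ al+ l+, are the parental types, so the F1 was t al l / t+ al+ l+.
The two rarest classes, t al l+ and t+ al+ l, are the double crossovers. Comparing them with the parentals, only the l allele has switched, so l is the middle locus and the order is al – l – t.
al–l: (175 + 13)/1200 = 0.1567; l–t: (117 + 13)/1200 = 0.1083.
Expected DCO frequency = 0.1567 × 0.1083 ≈ 0.01697; observed = 13/1200 ≈ 0.01083.
Coefficient of coincidence = 0.01083/0.01697 ≈ 0.64; interference = 1 − 0.64 = 0.36.

0.36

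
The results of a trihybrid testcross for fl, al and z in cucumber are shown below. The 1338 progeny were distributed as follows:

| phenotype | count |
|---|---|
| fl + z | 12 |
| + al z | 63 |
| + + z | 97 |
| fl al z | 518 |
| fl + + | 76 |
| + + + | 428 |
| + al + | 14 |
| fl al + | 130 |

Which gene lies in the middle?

al

The two most frequent reciprocal classes, + + + and fl al z, are the parental types, so the F1 was + + + / fl al z.
The two rarest classes, + al + and fl + z, are the double crossovers. Comparing them with the parentals, only the al allele has switched, so al is the middle locus and the order is fl – al – z.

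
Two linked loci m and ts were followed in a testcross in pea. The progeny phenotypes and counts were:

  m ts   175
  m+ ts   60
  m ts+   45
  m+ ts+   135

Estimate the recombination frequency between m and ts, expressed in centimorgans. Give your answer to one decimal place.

The two most frequent classes, m+ ts+ (135) and m ts (175), are the parental types, so the F1 was m+ ts+ / m ts.
The recombinant classes are m+ ts and m ts+: 60 + 45 = 105.
Recombination frequency = 105/415 = 0.2530 ≈ 25.3%, i.e. 25.3 centimorgans.

25.3 centimorgans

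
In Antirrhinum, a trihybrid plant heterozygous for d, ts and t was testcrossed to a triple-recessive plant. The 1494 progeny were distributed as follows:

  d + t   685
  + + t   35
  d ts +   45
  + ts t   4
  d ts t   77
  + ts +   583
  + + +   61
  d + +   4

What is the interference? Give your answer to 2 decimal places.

0.07

The two most frequent reciprocal classes, + ts + and d + t, are the parental types, so the F1 was + ts + / d + t.
The two rarest classes, + ts t and d + +, are the double crossovers. Comparing them with the parentals, only the t allele has switched, so t is the middle locus and the order is d – t – ts.
d–t: (80 + 8)/1494 = 0.0589; t–ts: (138 + 8)/1494 = 0.0977.
Expected DCO frequency = 0.0589 × 0.0977 ≈ 0.00575; observed = 8/1494 ≈ 0.00535.
Coefficient of coincidence = 0.00535/0.00575 ≈ 0.93; interference = 1 − 0.93 = 0.07.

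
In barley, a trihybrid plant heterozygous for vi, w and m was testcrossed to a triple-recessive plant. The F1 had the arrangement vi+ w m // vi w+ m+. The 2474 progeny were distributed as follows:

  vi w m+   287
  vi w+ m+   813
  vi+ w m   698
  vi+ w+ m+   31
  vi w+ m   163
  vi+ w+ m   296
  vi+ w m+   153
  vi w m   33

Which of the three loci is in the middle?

The two rarest classes, vi w m and vi+ w+ m+, are the double crossovers. Comparing them with the parentals, only the vi allele has switched, so vi is the middle locus and the order is w – vi – m.

vi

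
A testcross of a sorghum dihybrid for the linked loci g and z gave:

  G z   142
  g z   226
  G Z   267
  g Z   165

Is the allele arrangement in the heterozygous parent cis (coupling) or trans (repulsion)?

The two most frequent classes are G Z (267) and g z (226); these are the parental (non-recombinant) types.
So the F1 carried G Z on one chromosome and g z on the other — the recessive alleles are on the same chromosome (cis / coupling).

cis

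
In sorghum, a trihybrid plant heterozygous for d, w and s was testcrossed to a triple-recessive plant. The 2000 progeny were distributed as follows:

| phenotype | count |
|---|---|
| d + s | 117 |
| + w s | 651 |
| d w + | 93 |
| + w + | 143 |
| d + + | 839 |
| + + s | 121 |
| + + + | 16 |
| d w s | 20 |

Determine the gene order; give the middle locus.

The two most frequent reciprocal classes, d + + and + w s, are the parental types, so the F1 was d + + / + w s.
The two rarest classes, + + + and d w s, are the double crossovers. Comparing them with the parentals, only the d allele has switched, so d is the middle locus and the order is s – d – w.

d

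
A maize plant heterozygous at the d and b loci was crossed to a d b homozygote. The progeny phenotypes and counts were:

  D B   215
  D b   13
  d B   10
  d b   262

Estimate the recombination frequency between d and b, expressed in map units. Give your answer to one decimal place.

The two most frequent classes, D B (215) and d b (262), are the parental types, so the F1 was D B / d b.
The recombinant classes are D b and d B: 13 + 10 = 23.
Recombination frequency = 23/500 = 0.0460 ≈ 4.6%, i.e. 4.6 map units.

4.6 map units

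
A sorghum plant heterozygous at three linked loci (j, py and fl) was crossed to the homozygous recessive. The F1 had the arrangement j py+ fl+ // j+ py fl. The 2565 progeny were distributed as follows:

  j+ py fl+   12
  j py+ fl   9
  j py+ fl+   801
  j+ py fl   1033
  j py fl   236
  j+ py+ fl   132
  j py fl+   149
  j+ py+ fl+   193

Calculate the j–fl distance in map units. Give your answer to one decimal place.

The two rarest classes, j py+ fl and j+ py fl+, are the double crossovers. Comparing them with the parentals, only the fl allele has switched, so fl is the middle locus and the order is py – fl – j.
Crossovers in the fl–j interval produce the single-crossover classes j+ py+ fl+ and j py fl (193 + 236 = 429) plus the double crossovers (21).
RF(fl–j) = (429 + 21) / 2565 = 450/2565 = 0.1754 → 17.5 map units.

17.5 map units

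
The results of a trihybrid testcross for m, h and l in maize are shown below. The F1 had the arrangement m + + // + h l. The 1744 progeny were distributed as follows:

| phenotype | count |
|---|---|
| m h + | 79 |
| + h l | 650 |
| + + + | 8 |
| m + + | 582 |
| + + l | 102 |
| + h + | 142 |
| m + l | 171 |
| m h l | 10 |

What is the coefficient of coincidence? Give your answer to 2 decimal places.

The two rarest classes, + + + and m h l, are the double crossovers. Comparing them with the parentals, only the m allele has switched, so m is the middle locus and the order is l – m – h.
l–m: (313 + 18)/1744 = 0.1898; m–h: (181 + 18)/1744 = 0.1141.
Expected DCO frequency = 0.1898 × 0.1141 ≈ 0.02166; observed = 18/1744 ≈ 0.01032.
Coefficient of coincidence = 0.01032/0.02166 ≈ 0.48.

0.48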